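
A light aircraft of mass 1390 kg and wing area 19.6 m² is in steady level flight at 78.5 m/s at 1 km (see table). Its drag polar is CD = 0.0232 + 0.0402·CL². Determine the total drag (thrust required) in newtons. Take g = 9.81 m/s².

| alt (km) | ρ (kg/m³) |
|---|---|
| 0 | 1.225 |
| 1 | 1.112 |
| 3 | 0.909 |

At 1 km, from the table: ρ = 1.112 kg/m³.
Weight W = mg = 1390 × 9.81 = 13636 N; in level flight L = W.
Dynamic pressure q = 0.5 × 1.112 × 78.5² = 3426 Pa.
CL = 2W/(ρv²S) = 2×13636/(1.112×78.5²×19.6) = 0.2031.
CD = 0.0232 + 0.0402 × 0.2031² = 0.02486.
D = q·S·CD = 3426 × 19.6 × 0.02486 = 1669 N

D = 1670 N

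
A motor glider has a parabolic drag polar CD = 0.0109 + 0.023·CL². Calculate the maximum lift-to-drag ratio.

For CD = CD0 + K·CL², (L/D)max occurs at CL* = √(CD0/K) and equals 1/(2√(K·CD0)).
(L/D)max = 1/(2√(0.023 × 0.0109)) = 1/(2 × 0.01583) = 31.6

(L/D)max = 31.6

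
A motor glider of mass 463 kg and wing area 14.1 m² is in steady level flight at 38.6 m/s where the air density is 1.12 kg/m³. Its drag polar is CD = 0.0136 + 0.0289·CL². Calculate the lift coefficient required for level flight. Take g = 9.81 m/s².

CL = 0.386

Level flight ⇒ L = W = m·g = 463 × 9.81 = 4542 N.
Dynamic pressure q = 0.5 × 1.12 × 38.6² = 834.4 Pa.
Required CL = L/(qS) = 4542/(834.4·14.1) = 0.3861.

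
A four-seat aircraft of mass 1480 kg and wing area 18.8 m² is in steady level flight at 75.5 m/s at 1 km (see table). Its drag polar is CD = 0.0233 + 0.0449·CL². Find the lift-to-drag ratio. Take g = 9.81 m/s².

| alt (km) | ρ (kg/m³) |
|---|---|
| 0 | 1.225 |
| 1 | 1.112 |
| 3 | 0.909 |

At 1 km, from the table: ρ = 1.112 kg/m³.
In steady level flight, lift balances weight: W = mg = 1480 × 9.81 = 14519 N.
q = ½ρv² = ½ × 1.112 × 75.5² = 3169 Pa.
Required CL = L/(qS) = 14519/(3169·18.8) = 0.2437.
CD = 0.0233 + 0.0449 × 0.2437² = 0.02597.
L/D = CL/CD = 0.2437 / 0.02597 = 9.38

L/D = 9.38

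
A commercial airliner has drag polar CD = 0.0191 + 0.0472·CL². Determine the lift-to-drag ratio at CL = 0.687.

CD = 0.0191 + 0.0472 × 0.687² = 0.04138
L/D = CL/CD = 0.687 / 0.04138 = 16.6

L/D = 16.6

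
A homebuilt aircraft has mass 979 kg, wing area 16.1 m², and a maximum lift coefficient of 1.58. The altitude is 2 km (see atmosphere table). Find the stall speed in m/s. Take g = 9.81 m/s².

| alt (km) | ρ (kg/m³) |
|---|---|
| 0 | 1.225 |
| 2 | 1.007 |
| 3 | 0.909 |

At 2 km, from the table: ρ = 1.007 kg/m³.
Stall occurs when L = W at CL,max. W = mg = 979 × 9.81 = 9604 N.
From L = ½ρV²S·CL,max = W: V_stall = √(2W/(ρSCL,max)) = √(2·9604/(1.007·16.1·1.58))
V_stall = √749.8 = 27.4 m/s

V_stall = 27.4 m/s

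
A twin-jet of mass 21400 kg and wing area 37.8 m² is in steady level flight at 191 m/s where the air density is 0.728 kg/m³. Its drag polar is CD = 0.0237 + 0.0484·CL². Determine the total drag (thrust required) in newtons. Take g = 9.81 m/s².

In steady level flight, lift balances weight: W = mg = 21400 × 9.81 = 2.0993×10^5 N.
Dynamic pressure q = 0.5 × 0.728 × 191² = 13280 Pa.
Required CL = L/(qS) = 2.0993×10^5/(13280·37.8) = 0.4182.
CD = 0.0237 + 0.0484 × 0.4182² = 0.03217.
D = q·S·CD = 13280 × 37.8 × 0.03217 = 16150 N

D = 16100 N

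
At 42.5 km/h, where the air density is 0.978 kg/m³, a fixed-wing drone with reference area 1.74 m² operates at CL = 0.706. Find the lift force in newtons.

L = 83.7 N

Convert speed: v = 42.5 km/h ÷ 3.6 = 11.81 m/s.
Dynamic pressure q = ½ρv² = ½ × 0.978 × 11.81² = 68.15 Pa.
L = q·S·CL = 68.15 × 1.74 × 0.706 = 83.7 N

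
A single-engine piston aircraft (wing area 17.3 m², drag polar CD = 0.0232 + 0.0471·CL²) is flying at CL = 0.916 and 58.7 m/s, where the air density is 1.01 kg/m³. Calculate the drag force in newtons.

D = 1890 N

CD = 0.0232 + 0.0471 × 0.916² = 0.06272
D = ½ρv²S·CD = ½ × 1.01 × 58.7² × 17.3 × 0.06272 = 1890 N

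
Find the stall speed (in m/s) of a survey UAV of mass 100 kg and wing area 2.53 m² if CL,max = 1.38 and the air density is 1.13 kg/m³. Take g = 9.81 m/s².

Stall occurs when L = W at CL,max. W = mg = 100 × 9.81 = 981 N.
From L = ½ρV²S·CL,max = W: V_stall = √(2W/(ρSCL,max)) = √(2·981/(1.13·2.53·1.38))
V_stall = √497.3 = 22.3 m/s

V_stall = 22.3 m/s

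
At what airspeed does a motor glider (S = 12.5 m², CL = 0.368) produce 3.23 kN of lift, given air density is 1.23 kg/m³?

L = ½ρv²S·CL ⇒ v = √(2L/(ρ·S·CL))
v = √(2 × 3230 / (1.23 × 12.5 × 0.368)) = √1142 = 33.8 m/s

v = 33.8 m/s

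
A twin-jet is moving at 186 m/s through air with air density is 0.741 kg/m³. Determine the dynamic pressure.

q = ½ρv² = ½ × 0.741 × 186² = 12800 Pa

q = 12800 Pa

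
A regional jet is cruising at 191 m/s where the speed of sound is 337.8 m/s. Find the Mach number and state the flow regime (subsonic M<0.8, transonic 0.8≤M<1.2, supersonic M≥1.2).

M = 0.565 (subsonic)

M = v/a = 191 / 337.8 = 0.565
M = 0.565 → subsonic.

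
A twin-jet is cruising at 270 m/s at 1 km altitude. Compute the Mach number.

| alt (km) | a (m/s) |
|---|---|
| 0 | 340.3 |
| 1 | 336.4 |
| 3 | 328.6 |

At 1 km, from the table: a = 336.4 m/s.
M = v/a = 270 / 336.4 = 0.803

M = 0.803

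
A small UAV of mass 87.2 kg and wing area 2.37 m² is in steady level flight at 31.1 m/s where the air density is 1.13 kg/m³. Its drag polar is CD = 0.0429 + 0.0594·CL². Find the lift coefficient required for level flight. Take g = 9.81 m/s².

CL = 0.66

In steady level flight, lift balances weight: W = mg = 87.2 × 9.81 = 855.43 N.
q = ½ρv² = ½ × 1.13 × 31.1² = 546.5 Pa.
CL = W/(q·S) = 855.43 / (546.5 × 2.37) = 0.6605.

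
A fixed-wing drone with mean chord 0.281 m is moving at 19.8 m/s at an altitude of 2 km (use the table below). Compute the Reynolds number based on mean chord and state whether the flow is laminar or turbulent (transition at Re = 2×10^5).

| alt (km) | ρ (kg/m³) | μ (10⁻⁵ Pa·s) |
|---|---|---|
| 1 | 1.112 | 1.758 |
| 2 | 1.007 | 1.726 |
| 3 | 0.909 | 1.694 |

At 2 km, from the table: ρ = 1.007 kg/m³, μ = 1.726×10⁻⁵ Pa·s.
Re = ρ·v·c/μ = 1.007 × 19.8 × 0.281 / (1.726×10⁻⁵) = 3.25×10^5
Since 3.25×10^5 > 2×10^5, the flow is turbulent.

Re = 3.25×10^5 (turbulent)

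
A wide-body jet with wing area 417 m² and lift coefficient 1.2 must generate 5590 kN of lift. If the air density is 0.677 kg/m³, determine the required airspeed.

v = 182 m/s

L = ½ρv²S·CL ⇒ v = √(2L/(ρ·S·CL))
v = √(2 × 5.59×10^6 / (0.677 × 417 × 1.2)) = √33000 = 182 m/s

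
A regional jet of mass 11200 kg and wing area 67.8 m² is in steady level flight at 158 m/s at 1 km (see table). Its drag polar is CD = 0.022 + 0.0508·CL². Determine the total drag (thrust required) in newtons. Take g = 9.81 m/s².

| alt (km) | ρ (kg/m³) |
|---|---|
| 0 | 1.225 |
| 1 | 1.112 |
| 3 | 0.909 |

At 1 km, from the table: ρ = 1.112 kg/m³.
Level flight ⇒ L = W = m·g = 11200 × 9.81 = 1.0987×10^5 N.
Dynamic pressure q = 0.5 × 1.112 × 158² = 13880 Pa.
CL = W/(q·S) = 1.0987×10^5 / (13880 × 67.8) = 0.1168.
CD = 0.022 + 0.0508 × 0.1168² = 0.02269.
D = q·S·CD = 13880 × 67.8 × 0.02269 = 21360 N

D = 21400 N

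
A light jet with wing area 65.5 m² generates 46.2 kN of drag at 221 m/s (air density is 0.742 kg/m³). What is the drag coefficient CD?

From D = ½ρv²S·CD, rearranging gives CD = 2D/(ρv²S).
CD = 2 × 46200 / (0.742 × 221² × 65.5) = 0.0389

CD = 0.0389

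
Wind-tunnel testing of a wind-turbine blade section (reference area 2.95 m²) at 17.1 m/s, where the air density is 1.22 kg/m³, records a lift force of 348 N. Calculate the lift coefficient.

From L = ½ρv²S·CL, rearranging gives CL = 2L/(ρv²S).
CL = 2 × 348 / (1.22 × 17.1² × 2.95) = 0.661

CL = 0.661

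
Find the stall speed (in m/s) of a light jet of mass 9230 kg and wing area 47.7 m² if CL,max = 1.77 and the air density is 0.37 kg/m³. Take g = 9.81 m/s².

At stall, lift equals weight: L = W = m·g = 9230 × 9.81 = 90550 N.
V_stall = √(2W/(ρ·S·CL,max)) = √(2 × 90550 / (0.37 × 47.7 × 1.77))
V_stall = √5797 = 76.1 m/s

V_stall = 76.1 m/s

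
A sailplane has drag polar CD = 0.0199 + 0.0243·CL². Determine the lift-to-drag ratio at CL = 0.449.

L/D = 18.1

CD = 0.0199 + 0.0243 × 0.449² = 0.0248
L/D = CL/CD = 0.449 / 0.0248 = 18.1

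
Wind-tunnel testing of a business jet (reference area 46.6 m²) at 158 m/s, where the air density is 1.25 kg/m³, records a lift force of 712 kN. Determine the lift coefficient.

CL = 0.979

From L = ½ρv²S·CL, rearranging gives CL = 2L/(ρv²S).
CL = 2 × 7.12×10^5 / (1.25 × 158² × 46.6) = 0.979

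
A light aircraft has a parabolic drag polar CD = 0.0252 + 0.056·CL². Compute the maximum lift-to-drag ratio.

(L/D)max = 13.3

For CD = CD0 + K·CL², (L/D)max occurs at CL* = √(CD0/K) and equals 1/(2√(K·CD0)).
(L/D)max = 1/(2√(0.056 × 0.0252)) = 1/(2 × 0.03757) = 13.3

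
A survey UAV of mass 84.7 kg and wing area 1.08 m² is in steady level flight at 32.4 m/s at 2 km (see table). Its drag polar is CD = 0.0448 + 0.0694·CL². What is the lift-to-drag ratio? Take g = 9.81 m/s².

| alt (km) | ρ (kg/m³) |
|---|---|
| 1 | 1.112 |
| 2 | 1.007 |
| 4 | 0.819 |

At 2 km, from the table: ρ = 1.007 kg/m³.
In steady level flight, lift balances weight: W = mg = 84.7 × 9.81 = 830.91 N.
q = ½ρv² = ½ × 1.007 × 32.4² = 528.6 Pa.
Required CL = L/(qS) = 830.91/(528.6·1.08) = 1.456.
CD = 0.0448 + 0.0694 × 1.456² = 0.1918.
L/D = CL/CD = 1.456 / 0.1918 = 7.59

L/D = 7.59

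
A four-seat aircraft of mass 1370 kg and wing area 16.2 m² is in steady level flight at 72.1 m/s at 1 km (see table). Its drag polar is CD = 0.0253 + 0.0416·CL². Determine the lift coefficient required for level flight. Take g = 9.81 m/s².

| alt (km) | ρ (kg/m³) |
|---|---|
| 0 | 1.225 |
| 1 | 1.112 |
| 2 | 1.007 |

At 1 km, from the table: ρ = 1.112 kg/m³.
In steady level flight, lift balances weight: W = mg = 1370 × 9.81 = 13440 N.
q = ½ρv² = ½ × 1.112 × 72.1² = 2890 Pa.
CL = 2W/(ρv²S) = 2×13440/(1.112×72.1²×16.2) = 0.287.

CL = 0.287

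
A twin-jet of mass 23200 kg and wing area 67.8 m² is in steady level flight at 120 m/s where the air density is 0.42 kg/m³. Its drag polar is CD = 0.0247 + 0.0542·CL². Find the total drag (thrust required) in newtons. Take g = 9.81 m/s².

In steady level flight, lift balances weight: W = mg = 23200 × 9.81 = 2.2759×10^5 N.
q = ½ρv² = ½ × 0.42 × 120² = 3024 Pa.
CL = W/(q·S) = 2.2759×10^5 / (3024 × 67.8) = 1.11.
CD = 0.0247 + 0.0542 × 1.11² = 0.09149.
D = q·S·CD = 3024 × 67.8 × 0.09149 = 18760 N

D = 18800 N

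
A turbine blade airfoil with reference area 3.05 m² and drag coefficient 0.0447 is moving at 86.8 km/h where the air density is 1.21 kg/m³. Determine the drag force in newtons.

D = 48 N

Convert speed: v = 86.8 km/h ÷ 3.6 = 24.11 m/s.
Dynamic pressure q = ½ρv² = ½ × 1.21 × 24.11² = 351.7 Pa.
D = q·S·CD = 351.7 × 3.05 × 0.0447 = 48 N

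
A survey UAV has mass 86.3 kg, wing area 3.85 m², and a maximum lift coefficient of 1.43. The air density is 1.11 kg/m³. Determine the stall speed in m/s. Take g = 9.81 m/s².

Weight W = mg = 86.3 × 9.81 = 846.6 N.
From L = ½ρV²S·CL,max = W: V_stall = √(2W/(ρSCL,max)) = √(2·846.6/(1.11·3.85·1.43))
V_stall = √277.1 = 16.6 m/s

V_stall = 16.6 m/s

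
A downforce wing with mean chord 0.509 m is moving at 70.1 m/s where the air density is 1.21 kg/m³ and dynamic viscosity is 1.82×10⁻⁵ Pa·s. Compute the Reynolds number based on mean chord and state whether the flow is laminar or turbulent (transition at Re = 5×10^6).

Re = ρ·v·c/μ = 1.21 × 70.1 × 0.509 / (1.82×10⁻⁵) = 2.37×10^6
Since 2.37×10^6 < 5×10^6, the flow is laminar.

Re = 2.37×10^6 (laminar)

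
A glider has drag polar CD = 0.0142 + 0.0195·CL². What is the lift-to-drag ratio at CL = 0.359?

CD = 0.0142 + 0.0195 × 0.359² = 0.01671
L/D = CL/CD = 0.359 / 0.01671 = 21.5

L/D = 21.5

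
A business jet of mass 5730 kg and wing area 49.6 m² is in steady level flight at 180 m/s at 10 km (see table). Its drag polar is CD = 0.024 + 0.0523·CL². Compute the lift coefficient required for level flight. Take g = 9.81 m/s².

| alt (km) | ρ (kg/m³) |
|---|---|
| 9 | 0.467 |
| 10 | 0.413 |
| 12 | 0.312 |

CL = 0.169

At 10 km, from the table: ρ = 0.413 kg/m³.
Level flight ⇒ L = W = m·g = 5730 × 9.81 = 56211 N.
q = ½ρv² = ½ × 0.413 × 180² = 6691 Pa.
CL = 2W/(ρv²S) = 2×56211/(0.413×180²×49.6) = 0.1694.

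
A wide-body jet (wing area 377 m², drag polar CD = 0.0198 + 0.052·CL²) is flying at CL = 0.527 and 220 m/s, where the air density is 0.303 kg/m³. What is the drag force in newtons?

D = 94700 N

CD = 0.0198 + 0.052 × 0.527² = 0.03424
D = ½ρv²S·CD = ½ × 0.303 × 220² × 377 × 0.03424 = 94700 N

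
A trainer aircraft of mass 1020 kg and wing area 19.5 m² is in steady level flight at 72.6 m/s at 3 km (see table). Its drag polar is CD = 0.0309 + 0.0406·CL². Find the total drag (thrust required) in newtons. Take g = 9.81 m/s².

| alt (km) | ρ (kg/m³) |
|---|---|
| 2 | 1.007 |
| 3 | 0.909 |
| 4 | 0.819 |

At 3 km, from the table: ρ = 0.909 kg/m³.
Weight W = mg = 1020 × 9.81 = 10006 N; in level flight L = W.
q = ½ρv² = ½ × 0.909 × 72.6² = 2396 Pa.
CL = W/(q·S) = 10006 / (2396 × 19.5) = 0.2142.
CD = 0.0309 + 0.0406 × 0.2142² = 0.03276.
D = q·S·CD = 2396 × 19.5 × 0.03276 = 1530 N

D = 1530 N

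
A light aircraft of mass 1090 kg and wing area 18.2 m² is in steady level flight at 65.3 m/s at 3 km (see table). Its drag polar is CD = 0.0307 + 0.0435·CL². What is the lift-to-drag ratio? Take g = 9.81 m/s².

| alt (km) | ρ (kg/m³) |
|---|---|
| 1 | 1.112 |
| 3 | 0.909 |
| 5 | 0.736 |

L/D = 8.74

At 3 km, from the table: ρ = 0.909 kg/m³.
In steady level flight, lift balances weight: W = mg = 1090 × 9.81 = 10693 N.
q = ½ρv² = ½ × 0.909 × 65.3² = 1938 Pa.
Required CL = L/(qS) = 10693/(1938·18.2) = 0.3032.
CD = 0.0307 + 0.0435 × 0.3032² = 0.0347.
L/D = CL/CD = 0.3032 / 0.0347 = 8.74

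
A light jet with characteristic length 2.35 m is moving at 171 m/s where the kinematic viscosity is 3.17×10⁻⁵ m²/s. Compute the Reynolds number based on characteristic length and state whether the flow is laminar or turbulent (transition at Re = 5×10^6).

Re = 1.27×10^7 (turbulent)

Re = v·c/ν = 171 × 2.35 / (3.17×10⁻⁵) = 1.27×10^7
Since 1.27×10^7 > 5×10^6, the flow is turbulent.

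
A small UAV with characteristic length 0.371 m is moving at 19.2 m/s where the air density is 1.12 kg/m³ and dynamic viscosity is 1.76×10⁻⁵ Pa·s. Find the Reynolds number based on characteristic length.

Re = ρ·v·c/μ = 1.12 × 19.2 × 0.371 / (1.76×10⁻⁵) = 4.53×10^5

Re = 4.53×10^5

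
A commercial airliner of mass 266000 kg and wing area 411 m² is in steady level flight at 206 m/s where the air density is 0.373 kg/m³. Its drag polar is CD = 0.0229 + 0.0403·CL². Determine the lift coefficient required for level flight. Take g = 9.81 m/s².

Weight W = mg = 266000 × 9.81 = 2.6095×10^6 N; in level flight L = W.
q = ½ρv² = ½ × 0.373 × 206² = 7914 Pa.
CL = 2W/(ρv²S) = 2×2.6095×10^6/(0.373×206²×411) = 0.8022.

CL = 0.802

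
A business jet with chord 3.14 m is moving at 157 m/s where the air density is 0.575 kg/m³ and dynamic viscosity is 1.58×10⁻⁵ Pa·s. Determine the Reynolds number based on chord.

Re = ρ·v·c/μ = 0.575 × 157 × 3.14 / (1.58×10⁻⁵) = 1.79×10^7

Re = 1.79×10^7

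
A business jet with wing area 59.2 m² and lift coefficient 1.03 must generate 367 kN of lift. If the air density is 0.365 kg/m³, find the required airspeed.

L = ½ρv²S·CL ⇒ v = √(2L/(ρ·S·CL))
v = √(2 × 3.67×10^5 / (0.365 × 59.2 × 1.03)) = √32980 = 182 m/s

v = 182 m/s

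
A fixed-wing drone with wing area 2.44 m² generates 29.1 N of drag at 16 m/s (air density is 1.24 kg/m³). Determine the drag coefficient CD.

CD = 0.0751

From D = ½ρv²S·CD, rearranging gives CD = 2D/(ρv²S).
CD = 2 × 29.1 / (1.24 × 16² × 2.44) = 0.0751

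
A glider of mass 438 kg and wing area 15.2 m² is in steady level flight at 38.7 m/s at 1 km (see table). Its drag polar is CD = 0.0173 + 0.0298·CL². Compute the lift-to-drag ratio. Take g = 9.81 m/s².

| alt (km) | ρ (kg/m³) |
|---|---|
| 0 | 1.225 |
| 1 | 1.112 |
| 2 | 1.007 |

L/D = 16.4

At 1 km, from the table: ρ = 1.112 kg/m³.
Level flight ⇒ L = W = m·g = 438 × 9.81 = 4296.8 N.
q = ½ρv² = ½ × 1.112 × 38.7² = 832.7 Pa.
CL = 2W/(ρv²S) = 2×4296.8/(1.112×38.7²×15.2) = 0.3395.
CD = 0.0173 + 0.0298 × 0.3395² = 0.02073.
L/D = CL/CD = 0.3395 / 0.02073 = 16.4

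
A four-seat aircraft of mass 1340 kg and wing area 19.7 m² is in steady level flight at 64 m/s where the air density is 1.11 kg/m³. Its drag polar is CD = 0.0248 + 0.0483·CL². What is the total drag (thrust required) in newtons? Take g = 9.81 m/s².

D = 1300 N

Level flight ⇒ L = W = m·g = 1340 × 9.81 = 13145 N.
q = ½ρv² = ½ × 1.11 × 64² = 2273 Pa.
Required CL = L/(qS) = 13145/(2273·19.7) = 0.2935.
CD = 0.0248 + 0.0483 × 0.2935² = 0.02896.
D = q·S·CD = 2273 × 19.7 × 0.02896 = 1297 N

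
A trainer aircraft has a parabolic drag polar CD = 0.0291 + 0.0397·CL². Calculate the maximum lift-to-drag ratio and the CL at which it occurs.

For CD = CD0 + K·CL², (L/D)max occurs at CL* = √(CD0/K) and equals 1/(2√(K·CD0)).
(L/D)max = 1/(2√(0.0397 × 0.0291)) = 1/(2 × 0.03399) = 14.7
CL* = √(0.0291/0.0397) = 0.856

(L/D)max = 14.7, at CL = 0.856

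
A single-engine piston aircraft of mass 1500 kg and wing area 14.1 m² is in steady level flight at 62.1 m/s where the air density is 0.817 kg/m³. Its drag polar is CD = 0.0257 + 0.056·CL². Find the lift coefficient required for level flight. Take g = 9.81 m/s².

CL = 0.662

In steady level flight, lift balances weight: W = mg = 1500 × 9.81 = 14715 N.
q = ½ρv² = ½ × 0.817 × 62.1² = 1575 Pa.
CL = 2W/(ρv²S) = 2×14715/(0.817×62.1²×14.1) = 0.6625.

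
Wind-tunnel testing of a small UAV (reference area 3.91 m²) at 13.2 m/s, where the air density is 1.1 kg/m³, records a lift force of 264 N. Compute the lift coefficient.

From L = ½ρv²S·CL, rearranging gives CL = 2L/(ρv²S).
CL = 2 × 264 / (1.1 × 13.2² × 3.91) = 0.705

CL = 0.705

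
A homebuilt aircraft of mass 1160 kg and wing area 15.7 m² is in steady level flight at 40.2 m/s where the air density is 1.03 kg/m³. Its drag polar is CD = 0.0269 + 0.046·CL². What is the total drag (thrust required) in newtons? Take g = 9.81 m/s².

In steady level flight, lift balances weight: W = mg = 1160 × 9.81 = 11380 N.
Dynamic pressure q = 0.5 × 1.03 × 40.2² = 832.3 Pa.
Required CL = L/(qS) = 11380/(832.3·15.7) = 0.8709.
CD = 0.0269 + 0.046 × 0.8709² = 0.06179.
D = q·S·CD = 832.3 × 15.7 × 0.06179 = 807.4 N

D = 807 N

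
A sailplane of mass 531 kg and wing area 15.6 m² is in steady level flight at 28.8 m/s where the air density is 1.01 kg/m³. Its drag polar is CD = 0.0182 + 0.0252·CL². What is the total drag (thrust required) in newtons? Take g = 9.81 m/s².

D = 224 N

Weight W = mg = 531 × 9.81 = 5209.1 N; in level flight L = W.
q = ½ρv² = ½ × 1.01 × 28.8² = 418.9 Pa.
Required CL = L/(qS) = 5209.1/(418.9·15.6) = 0.7972.
CD = 0.0182 + 0.0252 × 0.7972² = 0.03421.
D = q·S·CD = 418.9 × 15.6 × 0.03421 = 223.6 N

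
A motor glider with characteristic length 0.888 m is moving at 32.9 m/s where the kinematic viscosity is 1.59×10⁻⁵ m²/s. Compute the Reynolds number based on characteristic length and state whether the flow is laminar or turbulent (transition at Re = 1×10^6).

Re = 1.84×10^6 (turbulent)

Re = v·c/ν = 32.9 × 0.888 / (1.59×10⁻⁵) = 1.84×10^6
Since 1.84×10^6 > 1×10^6, the flow is turbulent.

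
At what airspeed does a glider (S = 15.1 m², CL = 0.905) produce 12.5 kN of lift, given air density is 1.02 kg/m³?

L = ½ρv²S·CL ⇒ v = √(2L/(ρ·S·CL))
v = √(2 × 12500 / (1.02 × 15.1 × 0.905)) = √1794 = 42.4 m/s

v = 42.4 m/s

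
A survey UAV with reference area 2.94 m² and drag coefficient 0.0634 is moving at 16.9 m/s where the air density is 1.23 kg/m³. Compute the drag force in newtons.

D = ½ρv²S·CD = ½ × 1.23 × 16.9² × 2.94 × 0.0634 = 32.7 N

D = 32.7 N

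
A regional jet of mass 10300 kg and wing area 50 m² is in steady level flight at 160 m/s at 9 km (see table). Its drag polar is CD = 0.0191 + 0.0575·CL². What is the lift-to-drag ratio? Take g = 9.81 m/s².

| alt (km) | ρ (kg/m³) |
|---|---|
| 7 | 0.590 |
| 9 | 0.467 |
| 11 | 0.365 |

At 9 km, from the table: ρ = 0.467 kg/m³.
Level flight ⇒ L = W = m·g = 10300 × 9.81 = 1.0104×10^5 N.
Dynamic pressure q = 0.5 × 0.467 × 160² = 5978 Pa.
CL = W/(q·S) = 1.0104×10^5 / (5978 × 50) = 0.3381.
CD = 0.0191 + 0.0575 × 0.3381² = 0.02567.
L/D = CL/CD = 0.3381 / 0.02567 = 13.2

L/D = 13.2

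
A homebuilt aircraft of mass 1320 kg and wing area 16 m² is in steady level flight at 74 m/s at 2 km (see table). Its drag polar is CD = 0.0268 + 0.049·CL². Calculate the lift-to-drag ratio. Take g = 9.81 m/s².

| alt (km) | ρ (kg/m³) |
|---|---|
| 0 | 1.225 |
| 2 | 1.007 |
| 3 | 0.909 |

L/D = 9.46

At 2 km, from the table: ρ = 1.007 kg/m³.
Level flight ⇒ L = W = m·g = 1320 × 9.81 = 12949 N.
q = ½ρv² = ½ × 1.007 × 74² = 2757 Pa.
CL = 2W/(ρv²S) = 2×12949/(1.007×74²×16) = 0.2935.
CD = 0.0268 + 0.049 × 0.2935² = 0.03102.
L/D = CL/CD = 0.2935 / 0.03102 = 9.46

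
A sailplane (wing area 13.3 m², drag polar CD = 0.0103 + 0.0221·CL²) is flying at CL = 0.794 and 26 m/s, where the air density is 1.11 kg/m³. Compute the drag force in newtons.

D = 121 N

CD = 0.0103 + 0.0221 × 0.794² = 0.02423
D = ½ρv²S·CD = ½ × 1.11 × 26² × 13.3 × 0.02423 = 121 N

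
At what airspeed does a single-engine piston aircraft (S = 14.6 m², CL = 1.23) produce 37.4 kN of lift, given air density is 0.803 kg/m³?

L = ½ρv²S·CL ⇒ v = √(2L/(ρ·S·CL))
v = √(2 × 37400 / (0.803 × 14.6 × 1.23)) = √5187 = 72 m/s

v = 72 m/s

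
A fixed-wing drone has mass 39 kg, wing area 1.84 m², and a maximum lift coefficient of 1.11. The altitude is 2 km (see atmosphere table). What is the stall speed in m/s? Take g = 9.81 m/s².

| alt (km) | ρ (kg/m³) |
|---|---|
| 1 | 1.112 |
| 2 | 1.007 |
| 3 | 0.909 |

At 2 km, from the table: ρ = 1.007 kg/m³.
Stall occurs when L = W at CL,max. W = mg = 39 × 9.81 = 382.6 N.
V_stall = √(2W/(ρ·S·CL,max)) = √(2 × 382.6 / (1.007 × 1.84 × 1.11))
V_stall = √372 = 19.3 m/s

V_stall = 19.3 m/s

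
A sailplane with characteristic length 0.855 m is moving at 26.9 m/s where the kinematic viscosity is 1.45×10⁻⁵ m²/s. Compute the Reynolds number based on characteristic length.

Re = 1.59×10^6

Re = v·c/ν = 26.9 × 0.855 / (1.45×10⁻⁵) = 1.59×10^6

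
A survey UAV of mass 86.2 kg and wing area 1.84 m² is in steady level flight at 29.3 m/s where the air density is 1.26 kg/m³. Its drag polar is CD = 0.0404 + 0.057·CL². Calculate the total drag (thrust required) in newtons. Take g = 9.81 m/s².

D = 81.2 N

Weight W = mg = 86.2 × 9.81 = 845.62 N; in level flight L = W.
Dynamic pressure q = 0.5 × 1.26 × 29.3² = 540.8 Pa.
Required CL = L/(qS) = 845.62/(540.8·1.84) = 0.8497.
CD = 0.0404 + 0.057 × 0.8497² = 0.08156.
D = q·S·CD = 540.8 × 1.84 × 0.08156 = 81.16 N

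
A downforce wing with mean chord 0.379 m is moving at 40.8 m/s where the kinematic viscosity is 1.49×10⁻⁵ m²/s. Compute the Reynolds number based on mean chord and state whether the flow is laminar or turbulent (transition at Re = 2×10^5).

Re = 1.04×10^6 (turbulent)

Re = v·c/ν = 40.8 × 0.379 / (1.49×10⁻⁵) = 1.04×10^6
Since 1.04×10^6 > 2×10^5, the flow is turbulent.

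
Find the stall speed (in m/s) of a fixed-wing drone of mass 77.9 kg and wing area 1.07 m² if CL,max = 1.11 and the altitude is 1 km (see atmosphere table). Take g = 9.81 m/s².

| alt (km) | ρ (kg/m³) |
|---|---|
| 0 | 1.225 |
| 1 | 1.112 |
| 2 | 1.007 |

V_stall = 34 m/s

At 1 km, from the table: ρ = 1.112 kg/m³.
Stall occurs when L = W at CL,max. W = mg = 77.9 × 9.81 = 764.2 N.
From L = ½ρV²S·CL,max = W: V_stall = √(2W/(ρSCL,max)) = √(2·764.2/(1.112·1.07·1.11))
V_stall = √1157 = 34 m/s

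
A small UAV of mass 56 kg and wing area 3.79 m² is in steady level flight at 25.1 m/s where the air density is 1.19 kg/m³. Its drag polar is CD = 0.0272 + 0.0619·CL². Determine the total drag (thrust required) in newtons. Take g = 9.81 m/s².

D = 51.8 N

Level flight ⇒ L = W = m·g = 56 × 9.81 = 549.36 N.
Dynamic pressure q = 0.5 × 1.19 × 25.1² = 374.9 Pa.
CL = W/(q·S) = 549.36 / (374.9 × 3.79) = 0.3867.
CD = 0.0272 + 0.0619 × 0.3867² = 0.03646.
D = q·S·CD = 374.9 × 3.79 × 0.03646 = 51.79 N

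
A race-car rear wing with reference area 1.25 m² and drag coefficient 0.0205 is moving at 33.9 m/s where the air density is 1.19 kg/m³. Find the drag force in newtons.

D = 17.5 N

D = ½ρv²S·CD = ½ × 1.19 × 33.9² × 1.25 × 0.0205 = 17.5 N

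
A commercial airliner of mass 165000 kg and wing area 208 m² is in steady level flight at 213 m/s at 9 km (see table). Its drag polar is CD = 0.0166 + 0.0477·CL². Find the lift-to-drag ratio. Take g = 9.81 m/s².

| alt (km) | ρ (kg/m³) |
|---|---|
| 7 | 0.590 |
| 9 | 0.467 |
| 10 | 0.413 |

L/D = 17.3

At 9 km, from the table: ρ = 0.467 kg/m³.
In steady level flight, lift balances weight: W = mg = 165000 × 9.81 = 1.6186×10^6 N.
Dynamic pressure q = 0.5 × 0.467 × 213² = 10590 Pa.
CL = W/(q·S) = 1.6186×10^6 / (10590 × 208) = 0.7346.
CD = 0.0166 + 0.0477 × 0.7346² = 0.04234.
L/D = CL/CD = 0.7346 / 0.04234 = 17.3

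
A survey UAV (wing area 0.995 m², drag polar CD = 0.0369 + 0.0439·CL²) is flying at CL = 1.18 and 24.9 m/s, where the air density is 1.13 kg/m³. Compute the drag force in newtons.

CD = 0.0369 + 0.0439 × 1.18² = 0.09803
D = ½ρv²S·CD = ½ × 1.13 × 24.9² × 0.995 × 0.09803 = 34.2 N

D = 34.2 N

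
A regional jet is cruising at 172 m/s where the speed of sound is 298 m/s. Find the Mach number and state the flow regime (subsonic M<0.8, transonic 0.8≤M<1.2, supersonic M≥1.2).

M = 0.577 (subsonic)

M = v/a = 172 / 298 = 0.577
M = 0.577 → subsonic.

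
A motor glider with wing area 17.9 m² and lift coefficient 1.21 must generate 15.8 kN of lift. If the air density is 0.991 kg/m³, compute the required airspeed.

v = 38.4 m/s

L = ½ρv²S·CL ⇒ v = √(2L/(ρ·S·CL))
v = √(2 × 15800 / (0.991 × 17.9 × 1.21)) = √1472 = 38.4 m/s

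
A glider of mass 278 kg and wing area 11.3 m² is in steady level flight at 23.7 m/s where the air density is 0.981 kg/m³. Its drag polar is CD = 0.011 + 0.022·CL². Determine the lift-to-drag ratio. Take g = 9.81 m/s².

L/D = 31.4

In steady level flight, lift balances weight: W = mg = 278 × 9.81 = 2727.2 N.
Dynamic pressure q = 0.5 × 0.981 × 23.7² = 275.5 Pa.
CL = W/(q·S) = 2727.2 / (275.5 × 11.3) = 0.876.
CD = 0.011 + 0.022 × 0.876² = 0.02788.
L/D = CL/CD = 0.876 / 0.02788 = 31.4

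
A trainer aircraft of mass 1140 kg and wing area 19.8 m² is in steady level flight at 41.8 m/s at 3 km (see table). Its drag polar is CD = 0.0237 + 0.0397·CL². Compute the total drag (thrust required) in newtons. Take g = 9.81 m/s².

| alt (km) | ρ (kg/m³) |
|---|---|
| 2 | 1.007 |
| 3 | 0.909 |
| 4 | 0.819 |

D = 688 N

At 3 km, from the table: ρ = 0.909 kg/m³.
In steady level flight, lift balances weight: W = mg = 1140 × 9.81 = 11183 N.
q = ½ρv² = ½ × 0.909 × 41.8² = 794.1 Pa.
CL = W/(q·S) = 11183 / (794.1 × 19.8) = 0.7112.
CD = 0.0237 + 0.0397 × 0.7112² = 0.04378.
D = q·S·CD = 794.1 × 19.8 × 0.04378 = 688.4 N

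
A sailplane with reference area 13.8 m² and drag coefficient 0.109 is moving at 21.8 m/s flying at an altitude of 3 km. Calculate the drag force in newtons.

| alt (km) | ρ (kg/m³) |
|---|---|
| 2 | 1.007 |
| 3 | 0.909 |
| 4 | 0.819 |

At 3 km, from the table: ρ = 0.909 kg/m³.
Dynamic pressure q = ½ρv² = ½ × 0.909 × 21.8² = 216 Pa.
D = q·S·CD = 216 × 13.8 × 0.109 = 325 N

D = 325 N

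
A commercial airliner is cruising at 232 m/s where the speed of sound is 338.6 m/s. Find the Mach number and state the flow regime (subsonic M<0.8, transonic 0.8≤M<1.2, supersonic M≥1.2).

M = v/a = 232 / 338.6 = 0.685
M = 0.685 → subsonic.

M = 0.685 (subsonic)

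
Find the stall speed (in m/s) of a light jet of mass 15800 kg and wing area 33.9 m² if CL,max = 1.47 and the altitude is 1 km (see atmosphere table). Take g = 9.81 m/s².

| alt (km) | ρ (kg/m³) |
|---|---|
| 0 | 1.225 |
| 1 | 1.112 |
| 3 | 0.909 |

V_stall = 74.8 m/s

At 1 km, from the table: ρ = 1.112 kg/m³.
At stall, lift equals weight: L = W = m·g = 15800 × 9.81 = 1.55×10^5 N.
V_stall = √(2W/(ρ·S·CL,max)) = √(2 × 1.55×10^5 / (1.112 × 33.9 × 1.47))
V_stall = √5594 = 74.8 m/s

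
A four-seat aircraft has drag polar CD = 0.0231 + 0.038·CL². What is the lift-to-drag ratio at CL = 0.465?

L/D = 14.8

CD = 0.0231 + 0.038 × 0.465² = 0.03132
L/D = CL/CD = 0.465 / 0.03132 = 14.8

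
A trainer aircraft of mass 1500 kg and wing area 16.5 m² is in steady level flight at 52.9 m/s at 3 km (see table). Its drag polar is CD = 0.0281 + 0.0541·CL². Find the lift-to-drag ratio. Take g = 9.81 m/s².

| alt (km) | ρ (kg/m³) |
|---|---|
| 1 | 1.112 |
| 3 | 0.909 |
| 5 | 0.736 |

At 3 km, from the table: ρ = 0.909 kg/m³.
Level flight ⇒ L = W = m·g = 1500 × 9.81 = 14715 N.
q = ½ρv² = ½ × 0.909 × 52.9² = 1272 Pa.
CL = 2W/(ρv²S) = 2×14715/(0.909×52.9²×16.5) = 0.7012.
CD = 0.0281 + 0.0541 × 0.7012² = 0.0547.
L/D = CL/CD = 0.7012 / 0.0547 = 12.8

L/D = 12.8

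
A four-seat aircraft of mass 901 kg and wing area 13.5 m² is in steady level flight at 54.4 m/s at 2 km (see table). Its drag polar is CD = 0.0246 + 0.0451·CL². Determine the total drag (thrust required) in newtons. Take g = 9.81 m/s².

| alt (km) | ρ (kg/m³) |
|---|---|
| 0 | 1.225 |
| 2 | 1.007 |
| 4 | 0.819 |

D = 670 N

At 2 km, from the table: ρ = 1.007 kg/m³.
Weight W = mg = 901 × 9.81 = 8838.8 N; in level flight L = W.
Dynamic pressure q = 0.5 × 1.007 × 54.4² = 1490 Pa.
CL = 2W/(ρv²S) = 2×8838.8/(1.007×54.4²×13.5) = 0.4394.
CD = 0.0246 + 0.0451 × 0.4394² = 0.03331.
D = q·S·CD = 1490 × 13.5 × 0.03331 = 670 N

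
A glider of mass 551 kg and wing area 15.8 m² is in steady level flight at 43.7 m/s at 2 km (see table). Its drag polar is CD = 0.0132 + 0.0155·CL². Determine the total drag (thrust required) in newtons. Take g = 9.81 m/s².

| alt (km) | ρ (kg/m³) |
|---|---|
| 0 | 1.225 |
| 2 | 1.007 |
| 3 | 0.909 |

At 2 km, from the table: ρ = 1.007 kg/m³.
Level flight ⇒ L = W = m·g = 551 × 9.81 = 5405.3 N.
Dynamic pressure q = 0.5 × 1.007 × 43.7² = 961.5 Pa.
Required CL = L/(qS) = 5405.3/(961.5·15.8) = 0.3558.
CD = 0.0132 + 0.0155 × 0.3558² = 0.01516.
D = q·S·CD = 961.5 × 15.8 × 0.01516 = 230.3 N

D = 230 N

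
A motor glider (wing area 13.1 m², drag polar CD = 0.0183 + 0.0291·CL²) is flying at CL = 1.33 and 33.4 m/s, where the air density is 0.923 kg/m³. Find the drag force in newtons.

CD = 0.0183 + 0.0291 × 1.33² = 0.06977
D = ½ρv²S·CD = ½ × 0.923 × 33.4² × 13.1 × 0.06977 = 471 N

D = 471 N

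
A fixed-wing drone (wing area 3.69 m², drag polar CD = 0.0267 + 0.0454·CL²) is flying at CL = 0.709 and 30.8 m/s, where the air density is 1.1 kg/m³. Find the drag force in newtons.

CD = 0.0267 + 0.0454 × 0.709² = 0.04952
D = ½ρv²S·CD = ½ × 1.1 × 30.8² × 3.69 × 0.04952 = 95.3 N

D = 95.3 N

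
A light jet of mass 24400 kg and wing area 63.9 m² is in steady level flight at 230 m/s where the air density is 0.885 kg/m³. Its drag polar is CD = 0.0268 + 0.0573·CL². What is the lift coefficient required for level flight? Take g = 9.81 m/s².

In steady level flight, lift balances weight: W = mg = 24400 × 9.81 = 2.3936×10^5 N.
Dynamic pressure q = 0.5 × 0.885 × 230² = 23410 Pa.
CL = W/(q·S) = 2.3936×10^5 / (23410 × 63.9) = 0.16.

CL = 0.16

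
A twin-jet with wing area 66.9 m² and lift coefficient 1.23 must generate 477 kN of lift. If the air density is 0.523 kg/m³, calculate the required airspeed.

v = 149 m/s

L = ½ρv²S·CL ⇒ v = √(2L/(ρ·S·CL))
v = √(2 × 4.77×10^5 / (0.523 × 66.9 × 1.23)) = √22170 = 149 m/s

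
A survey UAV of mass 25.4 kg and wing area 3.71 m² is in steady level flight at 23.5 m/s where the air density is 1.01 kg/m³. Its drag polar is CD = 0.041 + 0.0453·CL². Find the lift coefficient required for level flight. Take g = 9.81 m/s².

Level flight ⇒ L = W = m·g = 25.4 × 9.81 = 249.17 N.
q = ½ρv² = ½ × 1.01 × 23.5² = 278.9 Pa.
Required CL = L/(qS) = 249.17/(278.9·3.71) = 0.2408.

CL = 0.241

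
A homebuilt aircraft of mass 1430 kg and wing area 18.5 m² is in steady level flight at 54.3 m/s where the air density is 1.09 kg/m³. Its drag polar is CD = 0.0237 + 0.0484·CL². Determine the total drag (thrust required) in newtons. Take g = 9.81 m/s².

D = 1020 N

In steady level flight, lift balances weight: W = mg = 1430 × 9.81 = 14028 N.
Dynamic pressure q = 0.5 × 1.09 × 54.3² = 1607 Pa.
CL = 2W/(ρv²S) = 2×14028/(1.09×54.3²×18.5) = 0.4719.
CD = 0.0237 + 0.0484 × 0.4719² = 0.03448.
D = q·S·CD = 1607 × 18.5 × 0.03448 = 1025 N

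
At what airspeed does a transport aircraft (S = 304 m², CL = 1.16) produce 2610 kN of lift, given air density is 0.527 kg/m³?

L = ½ρv²S·CL ⇒ v = √(2L/(ρ·S·CL))
v = √(2 × 2.61×10^6 / (0.527 × 304 × 1.16)) = √28090 = 168 m/s

v = 168 m/s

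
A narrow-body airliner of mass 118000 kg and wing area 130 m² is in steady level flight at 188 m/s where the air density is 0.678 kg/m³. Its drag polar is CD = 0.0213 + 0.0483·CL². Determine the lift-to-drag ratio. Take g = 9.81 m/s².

L/D = 15.5

In steady level flight, lift balances weight: W = mg = 118000 × 9.81 = 1.1576×10^6 N.
q = ½ρv² = ½ × 0.678 × 188² = 11980 Pa.
Required CL = L/(qS) = 1.1576×10^6/(11980·130) = 0.7432.
CD = 0.0213 + 0.0483 × 0.7432² = 0.04798.
L/D = CL/CD = 0.7432 / 0.04798 = 15.5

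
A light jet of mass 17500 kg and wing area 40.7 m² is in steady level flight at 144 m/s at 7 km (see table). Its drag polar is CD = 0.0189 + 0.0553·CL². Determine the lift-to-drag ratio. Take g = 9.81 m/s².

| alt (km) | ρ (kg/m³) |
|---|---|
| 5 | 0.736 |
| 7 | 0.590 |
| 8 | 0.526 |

At 7 km, from the table: ρ = 0.590 kg/m³.
In steady level flight, lift balances weight: W = mg = 17500 × 9.81 = 1.7168×10^5 N.
q = ½ρv² = ½ × 0.59 × 144² = 6117 Pa.
CL = W/(q·S) = 1.7168×10^5 / (6117 × 40.7) = 0.6895.
CD = 0.0189 + 0.0553 × 0.6895² = 0.04519.
L/D = CL/CD = 0.6895 / 0.04519 = 15.3

L/D = 15.3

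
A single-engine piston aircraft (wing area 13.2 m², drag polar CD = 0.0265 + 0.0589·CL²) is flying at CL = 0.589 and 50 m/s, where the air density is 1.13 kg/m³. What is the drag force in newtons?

CD = 0.0265 + 0.0589 × 0.589² = 0.04693
D = ½ρv²S·CD = ½ × 1.13 × 50² × 13.2 × 0.04693 = 875 N

D = 875 N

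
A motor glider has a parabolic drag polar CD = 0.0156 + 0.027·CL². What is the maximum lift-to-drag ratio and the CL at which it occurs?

(L/D)max = 24.4, at CL = 0.76

For CD = CD0 + K·CL², (L/D)max occurs at CL* = √(CD0/K) and equals 1/(2√(K·CD0)).
(L/D)max = 1/(2√(0.027 × 0.0156)) = 1/(2 × 0.02052) = 24.4
CL* = √(0.0156/0.027) = 0.76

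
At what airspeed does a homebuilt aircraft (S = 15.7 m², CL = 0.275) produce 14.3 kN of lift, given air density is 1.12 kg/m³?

v = 76.9 m/s

L = ½ρv²S·CL ⇒ v = √(2L/(ρ·S·CL))
v = √(2 × 14300 / (1.12 × 15.7 × 0.275)) = √5914 = 76.9 m/s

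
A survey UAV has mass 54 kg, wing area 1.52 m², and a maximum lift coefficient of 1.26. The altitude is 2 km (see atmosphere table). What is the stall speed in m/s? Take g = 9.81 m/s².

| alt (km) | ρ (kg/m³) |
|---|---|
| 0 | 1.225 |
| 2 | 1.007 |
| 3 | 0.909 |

V_stall = 23.4 m/s

At 2 km, from the table: ρ = 1.007 kg/m³.
Stall occurs when L = W at CL,max. W = mg = 54 × 9.81 = 529.7 N.
V_stall = √(2W/(ρ·S·CL,max)) = √(2 × 529.7 / (1.007 × 1.52 × 1.26))
V_stall = √549.4 = 23.4 m/s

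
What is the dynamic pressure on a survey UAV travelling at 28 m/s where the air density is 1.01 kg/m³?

q = ½ρv² = ½ × 1.01 × 28² = 396 Pa

q = 396 Pa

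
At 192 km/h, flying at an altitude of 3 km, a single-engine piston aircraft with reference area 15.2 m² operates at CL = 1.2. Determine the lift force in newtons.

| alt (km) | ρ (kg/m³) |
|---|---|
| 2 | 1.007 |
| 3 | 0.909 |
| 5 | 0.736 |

L = 23600 N

At 3 km, from the table: ρ = 0.909 kg/m³.
Convert speed: v = 192 km/h ÷ 3.6 = 53.33 m/s.
Dynamic pressure q = ½ρv² = ½ × 0.909 × 53.33² = 1293 Pa.
L = q·S·CL = 1293 × 15.2 × 1.2 = 23600 N ≈ 23.6 kN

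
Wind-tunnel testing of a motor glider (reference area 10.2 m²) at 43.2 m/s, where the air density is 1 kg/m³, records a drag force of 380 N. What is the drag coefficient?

From D = ½ρv²S·CD, rearranging gives CD = 2D/(ρv²S).
CD = 2 × 380 / (1 × 43.2² × 10.2) = 0.0399

CD = 0.0399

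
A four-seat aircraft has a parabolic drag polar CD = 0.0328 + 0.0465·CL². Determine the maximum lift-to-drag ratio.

For CD = CD0 + K·CL², (L/D)max occurs at CL* = √(CD0/K) and equals 1/(2√(K·CD0)).
(L/D)max = 1/(2√(0.0465 × 0.0328)) = 1/(2 × 0.03905) = 12.8

(L/D)max = 12.8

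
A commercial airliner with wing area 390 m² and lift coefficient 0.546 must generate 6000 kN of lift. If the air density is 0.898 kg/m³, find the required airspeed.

L = ½ρv²S·CL ⇒ v = √(2L/(ρ·S·CL))
v = √(2 × 6×10^6 / (0.898 × 390 × 0.546)) = √62750 = 251 m/s

v = 251 m/s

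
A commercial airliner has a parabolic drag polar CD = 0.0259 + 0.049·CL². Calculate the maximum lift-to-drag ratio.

(L/D)max = 14

For CD = CD0 + K·CL², (L/D)max occurs at CL* = √(CD0/K) and equals 1/(2√(K·CD0)).
(L/D)max = 1/(2√(0.049 × 0.0259)) = 1/(2 × 0.03562) = 14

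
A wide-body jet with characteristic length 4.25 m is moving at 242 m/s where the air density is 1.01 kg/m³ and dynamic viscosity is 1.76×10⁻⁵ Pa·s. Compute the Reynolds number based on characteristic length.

Re = ρ·v·c/μ = 1.01 × 242 × 4.25 / (1.76×10⁻⁵) = 5.9×10^7

Re = 5.9×10^7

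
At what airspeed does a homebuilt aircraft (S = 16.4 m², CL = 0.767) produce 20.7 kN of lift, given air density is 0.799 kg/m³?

L = ½ρv²S·CL ⇒ v = √(2L/(ρ·S·CL))
v = √(2 × 20700 / (0.799 × 16.4 × 0.767)) = √4119 = 64.2 m/s

v = 64.2 m/s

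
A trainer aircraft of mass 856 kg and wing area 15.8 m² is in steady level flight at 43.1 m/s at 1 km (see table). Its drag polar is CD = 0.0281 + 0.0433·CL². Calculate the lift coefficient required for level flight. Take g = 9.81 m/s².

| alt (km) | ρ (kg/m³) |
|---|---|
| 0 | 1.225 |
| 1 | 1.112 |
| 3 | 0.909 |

CL = 0.515

At 1 km, from the table: ρ = 1.112 kg/m³.
Weight W = mg = 856 × 9.81 = 8397.4 N; in level flight L = W.
q = ½ρv² = ½ × 1.112 × 43.1² = 1033 Pa.
Required CL = L/(qS) = 8397.4/(1033·15.8) = 0.5146.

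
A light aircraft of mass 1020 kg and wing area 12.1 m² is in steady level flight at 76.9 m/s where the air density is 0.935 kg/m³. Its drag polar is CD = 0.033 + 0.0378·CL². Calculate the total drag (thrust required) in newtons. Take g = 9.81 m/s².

D = 1220 N

In steady level flight, lift balances weight: W = mg = 1020 × 9.81 = 10006 N.
Dynamic pressure q = 0.5 × 0.935 × 76.9² = 2765 Pa.
CL = W/(q·S) = 10006 / (2765 × 12.1) = 0.2991.
CD = 0.033 + 0.0378 × 0.2991² = 0.03638.
D = q·S·CD = 2765 × 12.1 × 0.03638 = 1217 N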